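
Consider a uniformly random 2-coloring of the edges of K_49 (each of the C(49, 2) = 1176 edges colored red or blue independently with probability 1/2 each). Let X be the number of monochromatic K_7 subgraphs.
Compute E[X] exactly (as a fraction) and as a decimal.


Let X = Σ_S X_S over the C(49, 7) = 85900584 subsets S of size 7, where X_S = 1 if the K_7 on S is monochromatic.
For a fixed S, the K_7 on S has C(7, 2) = 21 edges. P[all 21 edges red] = (1/2)^21, and likewise for blue, so P[monochromatic] = 2·(1/2)^21 = 2^{1 − 21} = 1/1048576.
By linearity of expectation: E[X] = C(49, 7) · 2^{1 − 21} = 85900584 · 1/1048576 = 10737573/131072.
Numerically: E[X] ≈ 81.92118.

E[X] = C(49,7)·2^(1−C(7,2)) = 10737573/131072 ≈ 81.92118.


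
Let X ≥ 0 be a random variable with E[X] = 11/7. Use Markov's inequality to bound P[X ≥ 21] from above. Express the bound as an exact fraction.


μ = E[X] = 11/7, a = 21.
Markov: P[X ≥ 21] ≤ μ/a = (11/7)/21 = 11/147.
Numerically: ≈ 0.07483.
(Since a = 21 > μ = 1.57143, the bound 11/147 is < 1 and informative.)

P[X ≥ 21] ≤ 11/147 ≈ 0.07483.


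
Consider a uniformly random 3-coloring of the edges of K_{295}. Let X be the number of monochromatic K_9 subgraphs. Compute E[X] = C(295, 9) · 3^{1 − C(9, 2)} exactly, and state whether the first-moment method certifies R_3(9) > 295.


E[X] = C(295, 9) · 3^{1 − 36} = 41221140106119260 · 3^{−35} = 41221140106119260/50031545098999707.
As a reduced fraction: E[X] = 41221140106119260/50031545098999707 ≈ 0.8239.
Is E[X] < 1? YES.
Since E[X] < 1, there exists a 3-coloring of K_{295} with no monochromatic K_9; hence R_3(9) > 295.

E[X] = 41221140106119260/50031545098999707 ≈ 0.8239; E[X] < 1, so R_3(9) > 295.


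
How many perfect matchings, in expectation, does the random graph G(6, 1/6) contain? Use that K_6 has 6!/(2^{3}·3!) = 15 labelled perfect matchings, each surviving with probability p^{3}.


K_6 has 6!/(2^{3}·3!) = 15 labelled perfect matchings.
For each such perfect matching H, let X_H = 1 if all 3 edges of H are present in G. Then P[X_H = 1] = p^{3} = (1/6)^{3} = 1/216.
By linearity: E[X] = Σ_H E[X_H] = 15 · p^{3} = 15 · 1/216 = 5/72.
Numerically: E[X] ≈ 0.0694444.

E[X] = 15 · (1/6)^{3} = 5/72 ≈ 0.0694444.


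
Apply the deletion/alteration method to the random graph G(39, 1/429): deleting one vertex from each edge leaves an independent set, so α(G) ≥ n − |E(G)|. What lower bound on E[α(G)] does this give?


E[|E(G)|] = C(39, 2)·p = 741 · (1/429) = 19/11.
E[α(G)] ≥ n − E[|E(G)|] = 39 − 19/11 = 410/11.
Numerically: ≈ 37.27273.
(This is only a lower bound; the true E[α(G)] may be larger.)

E[α(G)] ≥ 410/11 ≈ 37.27273.


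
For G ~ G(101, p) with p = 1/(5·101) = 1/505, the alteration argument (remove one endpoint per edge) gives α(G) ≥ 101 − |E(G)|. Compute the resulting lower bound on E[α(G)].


E[|E(G)|] = C(101, 2)·p = 5050 · (1/505) = 10.
E[α(G)] ≥ n − E[|E(G)|] = 101 − 10 = 91.
Numerically: ≈ 91.000000.
(This is only a lower bound; the true E[α(G)] may be larger.)

E[α(G)] ≥ 91 ≈ 91.000000.


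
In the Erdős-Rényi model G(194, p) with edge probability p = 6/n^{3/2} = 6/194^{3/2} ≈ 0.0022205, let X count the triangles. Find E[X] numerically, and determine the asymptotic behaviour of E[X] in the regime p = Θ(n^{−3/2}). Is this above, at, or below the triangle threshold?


Number of potential triangles: C(194, 3) = 1198144.
Each occurs with probability p³ ≈ (0.0022205)³ ≈ 1.0948282e-08.
By linearity: E[X] = C(194, 3)·p³ ≈ 1198144 · 1.0948282e-08 ≈ 0.01312.
Since α = 3/2 > 1, p = c/n^{3/2} = o(1/n) is below the triangle threshold p ~ 1/n. Asymptotically E[X] ~ (c³/6)·n^{3(1−α)} = (6³/6)·n^{-1.5} → 0, so by Markov's inequality G has no triangles w.h.p.

E[X] ≈ 0.01312; in regime p = Θ(1/n^{3/2}) E[X] tends to 0 (below the triangle threshold p ~ 1/n).


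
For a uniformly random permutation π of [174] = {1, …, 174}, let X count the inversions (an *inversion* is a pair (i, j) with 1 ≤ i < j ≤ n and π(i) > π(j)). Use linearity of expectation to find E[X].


Write X = Σ X_I over the C(174, 2) = 15051 pairs i < j, with X_I the indicator of one inversion.
There are 15051 indicators.
For each fixed pair i < j, the values π(i) and π(j) are two distinct elements of {1, …, 174} in uniformly random order; by symmetry P[π(i) > π(j)] = 1/2.
By linearity: E[X] = 15051 · (1/2) = C(174, 2) · (1/2) = 15051/2 = 15051/2 ≈ 7525.500.

E[X] = 15051/2 = 7525.500.


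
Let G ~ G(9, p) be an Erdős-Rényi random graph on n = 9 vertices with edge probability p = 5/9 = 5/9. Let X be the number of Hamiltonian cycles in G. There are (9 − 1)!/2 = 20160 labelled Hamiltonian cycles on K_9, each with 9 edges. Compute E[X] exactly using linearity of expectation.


K_9 has (9 − 1)!/2 = 20160 labelled Hamiltonian cycles.
For each such Hamiltonian cycle H, let X_H = 1 if all 9 edges of H are present in G. Then P[X_H = 1] = p^{9} = (5/9)^{9} = 1953125/387420489.
Summing the indicators: E[X] = Σ_H E[X_H] = 20160 · p^{9} = 20160 · 1953125/387420489 = 4375000000/43046721.
Numerically: E[X] ≈ 101.6.

E[X] = 20160 · (5/9)^{9} = 4375000000/43046721 ≈ 101.6.


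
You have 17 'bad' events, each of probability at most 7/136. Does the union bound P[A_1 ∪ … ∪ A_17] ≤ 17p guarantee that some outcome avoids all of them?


Union bound: P[∪_{i=1}^{17} A_i] ≤ Σ_i P[A_i] ≤ 17·p = 17·(7/136) = 7/8.
Numerically: 7/8 ≈ 0.87500.
Is 7/8 < 1? YES.
Since P[∪ A_i] ≤ 7/8 < 1, the complement has P[∩ A_i^c] ≥ 1 − 7/8 = 1/8 > 0, so some outcome avoids every A_i.

17·p = 7/8 ≈ 0.87500; existence CERTIFIED by the union bound.


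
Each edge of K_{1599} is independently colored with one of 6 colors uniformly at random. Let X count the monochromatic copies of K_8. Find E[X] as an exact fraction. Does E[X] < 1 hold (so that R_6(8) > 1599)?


E[X] = C(1599, 8) · 6^{1 − 28} = 1041478627524184359081 · 6^{−27} = 1041478627524184359081/1023490369077469249536.
As a reduced fraction: E[X] = 38573282500895717003/37907050706572935168 ≈ 1.0175754.
Is E[X] < 1? NO.
Since E[X] ≥ 1, the first-moment bound is inconclusive at n = 1599; it does NOT by itself certify R_6(8) > 1599.

E[X] = 38573282500895717003/37907050706572935168 ≈ 1.0175754; E[X] ≥ 1; first-moment method inconclusive here.


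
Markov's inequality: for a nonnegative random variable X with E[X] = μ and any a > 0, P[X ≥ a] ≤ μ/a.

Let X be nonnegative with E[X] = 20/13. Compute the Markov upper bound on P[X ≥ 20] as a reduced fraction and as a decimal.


μ = E[X] = 20/13, a = 20.
Markov: P[X ≥ 20] ≤ μ/a = (20/13)/20 = 1/13.
Numerically: ≈ 0.07692.
(Since a = 20 > μ = 1.53846, the bound 1/13 is < 1 and informative.)

P[X ≥ 20] ≤ 1/13 ≈ 0.07692.


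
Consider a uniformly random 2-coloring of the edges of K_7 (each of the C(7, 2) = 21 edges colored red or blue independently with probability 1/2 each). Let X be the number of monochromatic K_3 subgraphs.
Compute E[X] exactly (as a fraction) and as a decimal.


Let X = Σ_S X_S over the C(7, 3) = 35 subsets S of size 3, where X_S = 1 if the K_3 on S is monochromatic.
For a fixed S, the K_3 on S has C(3, 2) = 3 edges. P[all 3 edges red] = (1/2)^3, and likewise for blue, so P[monochromatic] = 2·(1/2)^3 = 2^{1 − 3} = 1/4.
By linearity of expectation: E[X] = C(7, 3) · 2^{1 − 3} = 35 · 1/4 = 35/4.
Numerically: E[X] ≈ 8.750000.

E[X] = C(7,3)·2^(1−C(3,2)) = 35/4 ≈ 8.750000.


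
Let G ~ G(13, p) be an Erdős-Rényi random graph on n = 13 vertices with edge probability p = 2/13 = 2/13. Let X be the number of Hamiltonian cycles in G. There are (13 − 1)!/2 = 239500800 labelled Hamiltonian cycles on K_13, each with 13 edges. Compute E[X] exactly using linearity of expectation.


K_13 has (13 − 1)!/2 = 239500800 labelled Hamiltonian cycles.
For each such Hamiltonian cycle H, let X_H = 1 if all 13 edges of H are present in G. Then P[X_H = 1] = p^{13} = (2/13)^{13} = 8192/302875106592253.
By linearity: E[X] = Σ_H E[X_H] = 239500800 · p^{13} = 239500800 · 8192/302875106592253 = 1961990553600/302875106592253.
Numerically: E[X] ≈ 0.0064779.

E[X] = 239500800 · (2/13)^{13} = 1961990553600/302875106592253 ≈ 0.0064779.


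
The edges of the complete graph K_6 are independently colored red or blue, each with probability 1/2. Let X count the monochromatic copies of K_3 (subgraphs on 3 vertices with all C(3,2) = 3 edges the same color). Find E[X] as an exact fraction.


Let X = Σ_S X_S over the C(6, 3) = 20 subsets S of size 3, where X_S = 1 if the K_3 on S is monochromatic.
For a fixed S, the K_3 on S has C(3, 2) = 3 edges. P[all 3 edges red] = (1/2)^3, and likewise for blue, so P[monochromatic] = 2·(1/2)^3 = 2^{1 − 3} = 1/4.
By linearity of expectation: E[X] = C(6, 3) · 2^{1 − 3} = 20 · 1/4 = 5.
Numerically: E[X] ≈ 5.00000.

E[X] = C(6,3)·2^(1−C(3,2)) = 5 ≈ 5.00000.


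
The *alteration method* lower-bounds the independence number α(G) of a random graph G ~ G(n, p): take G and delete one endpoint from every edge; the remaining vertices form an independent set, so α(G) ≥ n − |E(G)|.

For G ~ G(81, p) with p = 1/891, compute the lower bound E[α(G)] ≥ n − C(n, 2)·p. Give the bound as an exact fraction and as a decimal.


E[|E(G)|] = C(81, 2)·p = 3240 · (1/891) = 40/11.
E[α(G)] ≥ n − E[|E(G)|] = 81 − 40/11 = 851/11.
Numerically: ≈ 77.364.
(This is only a lower bound; the true E[α(G)] may be larger.)

E[α(G)] ≥ 851/11 ≈ 77.364.


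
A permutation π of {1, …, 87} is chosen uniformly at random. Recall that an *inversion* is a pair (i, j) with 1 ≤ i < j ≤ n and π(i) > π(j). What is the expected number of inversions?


Write X = Σ X_I over the C(87, 2) = 3741 pairs i < j, with X_I the indicator of one inversion.
There are 3741 indicators.
For each fixed pair i < j, the values π(i) and π(j) are two distinct elements of {1, …, 87} in uniformly random order; by symmetry P[π(i) > π(j)] = 1/2.
By linearity: E[X] = 3741 · (1/2) = C(87, 2) · (1/2) = 3741/2 = 3741/2 ≈ 1870.500000.

E[X] = 3741/2 = 1870.500000.


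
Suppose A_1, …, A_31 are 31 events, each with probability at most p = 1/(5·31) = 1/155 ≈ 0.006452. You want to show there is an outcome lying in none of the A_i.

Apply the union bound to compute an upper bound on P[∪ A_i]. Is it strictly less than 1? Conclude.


Union bound: P[∪_{i=1}^{31} A_i] ≤ Σ_i P[A_i] ≤ 31·p = 31·(1/155) = 1/5.
Numerically: 1/5 ≈ 0.200000.
Is 1/5 < 1? YES.
Since P[∪ A_i] ≤ 1/5 < 1, the complement has P[∩ A_i^c] ≥ 1 − 1/5 = 4/5 > 0, so some outcome avoids every A_i.

31·p = 1/5 ≈ 0.200000; existence CERTIFIED by the union bound.


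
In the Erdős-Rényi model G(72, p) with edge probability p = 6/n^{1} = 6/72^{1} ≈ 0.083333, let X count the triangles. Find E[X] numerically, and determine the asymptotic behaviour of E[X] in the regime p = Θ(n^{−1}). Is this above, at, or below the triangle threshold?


Number of potential triangles: C(72, 3) = 59640.
Each occurs with probability p³ ≈ (0.083333)³ ≈ 5.7870370e-04.
By linearity: E[X] = C(72, 3)·p³ ≈ 59640 · 5.7870370e-04 ≈ 34.51389.
Here α = 1, so p = 6/n is exactly at the triangle threshold p ~ 1/n. Asymptotically E[X] → c³/6 = 6³/6 = 36 ≈ 36.00000, a bounded constant. In this regime the triangle count is asymptotically Poisson(c³/6).

E[X] ≈ 34.51389; in regime p = Θ(1/n^{1}) E[X] stays bounded (at the triangle threshold p ~ 1/n).


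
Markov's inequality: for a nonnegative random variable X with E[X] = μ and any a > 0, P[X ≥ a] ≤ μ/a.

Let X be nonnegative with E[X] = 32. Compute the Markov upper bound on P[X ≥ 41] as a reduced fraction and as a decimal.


μ = E[X] = 32, a = 41.
Markov: P[X ≥ 41] ≤ μ/a = (32)/41 = 32/41.
Numerically: ≈ 0.78049.
(Since a = 41 > μ = 32.00000, the bound 32/41 is < 1 and informative.)

P[X ≥ 41] ≤ 32/41 ≈ 0.78049.


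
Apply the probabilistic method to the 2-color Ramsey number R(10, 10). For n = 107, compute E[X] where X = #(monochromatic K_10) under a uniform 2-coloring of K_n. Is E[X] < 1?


E[X] = C(107, 10) · 2^{1 − 45} = 35137373005735 · 2^{−44} = 35137373005735/17592186044416.
As a reduced fraction: E[X] = 35137373005735/17592186044416 ≈ 1.9973284.
Is E[X] < 1? NO.
Since E[X] ≥ 1, the first-moment bound is inconclusive at n = 107; it does NOT by itself certify R(10, 10) > 107.

E[X] = 35137373005735/17592186044416 ≈ 1.9973284; E[X] ≥ 1; first-moment method inconclusive here.


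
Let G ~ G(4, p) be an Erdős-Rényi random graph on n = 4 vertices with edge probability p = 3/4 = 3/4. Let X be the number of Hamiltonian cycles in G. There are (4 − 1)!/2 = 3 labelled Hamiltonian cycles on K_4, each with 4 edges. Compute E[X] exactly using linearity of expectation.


K_4 has (4 − 1)!/2 = 3 labelled Hamiltonian cycles.
For each such Hamiltonian cycle H, let X_H = 1 if all 4 edges of H are present in G. Then P[X_H = 1] = p^{4} = (3/4)^{4} = 81/256.
By linearity of expectation: E[X] = Σ_H E[X_H] = 3 · p^{4} = 3 · 81/256 = 243/256.
Numerically: E[X] ≈ 0.949219.

E[X] = 3 · (3/4)^{4} = 243/256 ≈ 0.949219.


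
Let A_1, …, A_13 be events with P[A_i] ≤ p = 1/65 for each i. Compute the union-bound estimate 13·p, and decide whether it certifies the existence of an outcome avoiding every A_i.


Union bound: P[∪_{i=1}^{13} A_i] ≤ Σ_i P[A_i] ≤ 13·p = 13·(1/65) = 1/5.
Numerically: 1/5 ≈ 0.2000.
Is 1/5 < 1? YES.
Since P[∪ A_i] ≤ 1/5 < 1, the complement has P[∩ A_i^c] ≥ 1 − 1/5 = 4/5 > 0, so some outcome avoids every A_i.

13·p = 1/5 ≈ 0.2000; existence CERTIFIED by the union bound.


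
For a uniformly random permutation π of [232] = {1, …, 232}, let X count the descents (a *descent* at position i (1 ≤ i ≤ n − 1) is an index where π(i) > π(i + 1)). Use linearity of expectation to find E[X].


Write X = Σ X_I over i = 1, …, 231, with X_I the indicator of one descent.
There are 231 indicators.
For each fixed i, the pair (π(i), π(i+1)) is a uniformly random ordered pair of distinct values from {1, …, 232}; by symmetry P[π(i) > π(i+1)] = 1/2.
By linearity: E[X] = 231 · (1/2) = (232 − 1) · (1/2) = 231/2 ≈ 115.500000.

E[X] = 231/2 = 115.500000.


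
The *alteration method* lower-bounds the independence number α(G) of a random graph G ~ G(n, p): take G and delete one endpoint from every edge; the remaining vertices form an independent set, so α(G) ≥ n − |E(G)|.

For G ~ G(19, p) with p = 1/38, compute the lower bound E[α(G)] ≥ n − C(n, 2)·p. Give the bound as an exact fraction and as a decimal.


E[|E(G)|] = C(19, 2)·p = 171 · (1/38) = 9/2.
E[α(G)] ≥ n − E[|E(G)|] = 19 − 9/2 = 29/2.
Numerically: ≈ 14.5000.
(This is only a lower bound; the true E[α(G)] may be larger.)

E[α(G)] ≥ 29/2 ≈ 14.5000.


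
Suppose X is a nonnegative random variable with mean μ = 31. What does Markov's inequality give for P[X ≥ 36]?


μ = E[X] = 31, a = 36.
Markov: P[X ≥ 36] ≤ μ/a = (31)/36 = 31/36.
Numerically: ≈ 0.86111.
(Since a = 36 > μ = 31.00000, the bound 31/36 is < 1 and informative.)

P[X ≥ 36] ≤ 31/36 ≈ 0.86111.


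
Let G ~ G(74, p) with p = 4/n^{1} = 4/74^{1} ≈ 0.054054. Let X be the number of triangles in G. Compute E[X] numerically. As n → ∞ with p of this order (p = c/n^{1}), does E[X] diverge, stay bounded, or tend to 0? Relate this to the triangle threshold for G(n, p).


Number of potential triangles: C(74, 3) = 64824.
Each occurs with probability p³ ≈ (0.054054)³ ≈ 1.5793734e-04.
By linearity: E[X] = C(74, 3)·p³ ≈ 64824 · 1.5793734e-04 ≈ 10.23813.
Here α = 1, so p = 4/n is exactly at the triangle threshold p ~ 1/n. Asymptotically E[X] → c³/6 = 4³/6 = 32/3 ≈ 10.66667, a bounded constant. In this regime the triangle count is asymptotically Poisson(c³/6).

E[X] ≈ 10.23813; in regime p = Θ(1/n^{1}) E[X] stays bounded (at the triangle threshold p ~ 1/n).


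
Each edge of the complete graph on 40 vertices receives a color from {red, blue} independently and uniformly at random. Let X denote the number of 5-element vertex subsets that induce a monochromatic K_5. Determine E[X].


Let X = Σ_S X_S over the C(40, 5) = 658008 subsets S of size 5, where X_S = 1 if the K_5 on S is monochromatic.
For a fixed S, the K_5 on S has C(5, 2) = 10 edges. P[all 10 edges red] = (1/2)^10, and likewise for blue, so P[monochromatic] = 2·(1/2)^10 = 2^{1 − 10} = 1/512.
By linearity: E[X] = C(40, 5) · 2^{1 − 10} = 658008 · 1/512 = 82251/64.
Numerically: E[X] ≈ 1285.1719.

E[X] = C(40,5)·2^(1−C(5,2)) = 82251/64 ≈ 1285.1719.


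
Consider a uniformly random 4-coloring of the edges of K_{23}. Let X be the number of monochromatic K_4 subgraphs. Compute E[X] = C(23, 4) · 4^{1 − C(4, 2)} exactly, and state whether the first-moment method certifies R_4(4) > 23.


E[X] = C(23, 4) · 4^{1 − 6} = 8855 · 4^{−5} = 8855/1024.
As a reduced fraction: E[X] = 8855/1024 ≈ 8.647.
Is E[X] < 1? NO.
Since E[X] ≥ 1, the first-moment bound is inconclusive at n = 23; it does NOT by itself certify R_4(4) > 23.

E[X] = 8855/1024 ≈ 8.647; E[X] ≥ 1; first-moment method inconclusive here.


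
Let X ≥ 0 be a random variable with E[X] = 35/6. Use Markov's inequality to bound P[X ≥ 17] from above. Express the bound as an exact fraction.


μ = E[X] = 35/6, a = 17.
Markov: P[X ≥ 17] ≤ μ/a = (35/6)/17 = 35/102.
Numerically: ≈ 0.34314.
(Since a = 17 > μ = 5.83333, the bound 35/102 is < 1 and informative.)

P[X ≥ 17] ≤ 35/102 ≈ 0.34314.


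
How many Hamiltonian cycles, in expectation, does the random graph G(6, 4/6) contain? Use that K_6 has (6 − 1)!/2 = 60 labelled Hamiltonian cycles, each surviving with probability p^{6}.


K_6 has (6 − 1)!/2 = 60 labelled Hamiltonian cycles.
For each such Hamiltonian cycle H, let X_H = 1 if all 6 edges of H are present in G. Then P[X_H = 1] = p^{6} = (2/3)^{6} = 64/729.
By linearity of expectation: E[X] = Σ_H E[X_H] = 60 · p^{6} = 60 · 64/729 = 1280/243.
Numerically: E[X] ≈ 5.27.

E[X] = 60 · (2/3)^{6} = 1280/243 ≈ 5.27.


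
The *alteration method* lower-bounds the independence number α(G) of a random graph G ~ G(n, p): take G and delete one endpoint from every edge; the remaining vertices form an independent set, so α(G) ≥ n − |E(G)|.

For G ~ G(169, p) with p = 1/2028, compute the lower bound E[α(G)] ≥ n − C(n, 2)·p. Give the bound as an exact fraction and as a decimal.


E[|E(G)|] = C(169, 2)·p = 14196 · (1/2028) = 7.
E[α(G)] ≥ n − E[|E(G)|] = 169 − 7 = 162.
Numerically: ≈ 162.000.
(This is only a lower bound; the true E[α(G)] may be larger.)

E[α(G)] ≥ 162 ≈ 162.000.


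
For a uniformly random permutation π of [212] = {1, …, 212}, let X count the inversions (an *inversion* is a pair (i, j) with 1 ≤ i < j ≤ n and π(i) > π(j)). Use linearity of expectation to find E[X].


Write X = Σ X_I over the C(212, 2) = 22366 pairs i < j, with X_I the indicator of one inversion.
There are 22366 indicators.
For each fixed pair i < j, the values π(i) and π(j) are two distinct elements of {1, …, 212} in uniformly random order; by symmetry P[π(i) > π(j)] = 1/2.
By linearity: E[X] = 22366 · (1/2) = C(212, 2) · (1/2) = 22366/2 = 11183 ≈ 11183.0000.

E[X] = 11183 = 11183.0000.


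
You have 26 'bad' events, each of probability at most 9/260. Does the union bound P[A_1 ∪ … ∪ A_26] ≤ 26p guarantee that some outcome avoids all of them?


Union bound: P[∪_{i=1}^{26} A_i] ≤ Σ_i P[A_i] ≤ 26·p = 26·(9/260) = 9/10.
Numerically: 9/10 ≈ 0.9000.
Is 9/10 < 1? YES.
Since P[∪ A_i] ≤ 9/10 < 1, the complement has P[∩ A_i^c] ≥ 1 − 9/10 = 1/10 > 0, so some outcome avoids every A_i.

26·p = 9/10 ≈ 0.9000; existence CERTIFIED by the union bound.


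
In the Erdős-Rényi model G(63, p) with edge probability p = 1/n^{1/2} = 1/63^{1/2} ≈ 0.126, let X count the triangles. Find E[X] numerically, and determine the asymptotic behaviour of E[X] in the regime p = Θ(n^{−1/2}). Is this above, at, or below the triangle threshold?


Number of potential triangles: C(63, 3) = 39711.
Each occurs with probability p³ ≈ (0.126)³ ≈ 1.99981e-03.
By linearity: E[X] = C(63, 3)·p³ ≈ 39711 · 1.99981e-03 ≈ 79.415.
Since α = 1/2 < 1, p = c/n^{1/2} ≫ 1/n is above the triangle threshold p ~ 1/n. Asymptotically E[X] ~ (c³/6)·n^{3(1−α)} = (1³/6)·n^{1.5} → ∞; triangles are abundant w.h.p.

E[X] ≈ 79.415; in regime p = Θ(1/n^{1/2}) E[X] diverges (above the triangle threshold p ~ 1/n).


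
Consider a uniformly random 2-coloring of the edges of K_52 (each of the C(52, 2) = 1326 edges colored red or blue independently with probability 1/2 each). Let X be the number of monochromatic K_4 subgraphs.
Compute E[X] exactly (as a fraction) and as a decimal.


Let X = Σ_S X_S over the C(52, 4) = 270725 subsets S of size 4, where X_S = 1 if the K_4 on S is monochromatic.
For a fixed S, the K_4 on S has C(4, 2) = 6 edges. P[all 6 edges red] = (1/2)^6, and likewise for blue, so P[monochromatic] = 2·(1/2)^6 = 2^{1 − 6} = 1/32.
By linearity of expectation: E[X] = C(52, 4) · 2^{1 − 6} = 270725 · 1/32 = 270725/32.
Numerically: E[X] ≈ 8460.156250.

E[X] = C(52,4)·2^(1−C(4,2)) = 270725/32 ≈ 8460.156250.


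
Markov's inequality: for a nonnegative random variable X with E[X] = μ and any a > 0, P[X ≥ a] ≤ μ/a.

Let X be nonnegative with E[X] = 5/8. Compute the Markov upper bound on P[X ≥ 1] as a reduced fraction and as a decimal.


μ = E[X] = 5/8, a = 1.
Markov: P[X ≥ 1] ≤ μ/a = (5/8)/1 = 5/8.
Numerically: ≈ 0.625.
(Since a = 1 > μ = 0.625, the bound 5/8 is < 1 and informative.)

P[X ≥ 1] ≤ 5/8 ≈ 0.625.


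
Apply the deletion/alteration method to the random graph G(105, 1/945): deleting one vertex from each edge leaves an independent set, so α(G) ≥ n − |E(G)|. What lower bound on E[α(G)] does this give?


E[|E(G)|] = C(105, 2)·p = 5460 · (1/945) = 52/9.
E[α(G)] ≥ n − E[|E(G)|] = 105 − 52/9 = 893/9.
Numerically: ≈ 99.222222.
(This is only a lower bound; the true E[α(G)] may be larger.)

E[α(G)] ≥ 893/9 ≈ 99.222222.


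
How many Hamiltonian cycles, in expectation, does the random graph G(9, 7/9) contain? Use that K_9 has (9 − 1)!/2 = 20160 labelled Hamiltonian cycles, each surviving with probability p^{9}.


K_9 has (9 − 1)!/2 = 20160 labelled Hamiltonian cycles.
For each such Hamiltonian cycle H, let X_H = 1 if all 9 edges of H are present in G. Then P[X_H = 1] = p^{9} = (7/9)^{9} = 40353607/387420489.
By linearity of expectation: E[X] = Σ_H E[X_H] = 20160 · p^{9} = 20160 · 40353607/387420489 = 90392079680/43046721.
Numerically: E[X] ≈ 2.1e+03.

E[X] = 20160 · (7/9)^{9} = 90392079680/43046721 ≈ 2.1e+03.


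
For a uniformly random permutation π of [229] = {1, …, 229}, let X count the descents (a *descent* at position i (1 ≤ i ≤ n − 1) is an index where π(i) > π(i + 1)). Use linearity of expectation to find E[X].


Write X = Σ X_I over i = 1, …, 228, with X_I the indicator of one descent.
There are 228 indicators.
For each fixed i, the pair (π(i), π(i+1)) is a uniformly random ordered pair of distinct values from {1, …, 229}; by symmetry P[π(i) > π(i+1)] = 1/2.
By linearity: E[X] = 228 · (1/2) = (229 − 1) · (1/2) = 114 ≈ 114.000000.

E[X] = 114 = 114.000000.


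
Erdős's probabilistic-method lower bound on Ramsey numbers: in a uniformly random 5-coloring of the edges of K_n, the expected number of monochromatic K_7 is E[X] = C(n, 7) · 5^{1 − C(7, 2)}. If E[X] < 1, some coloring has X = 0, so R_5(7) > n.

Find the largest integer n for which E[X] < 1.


We need C(n, 7) · 5^{1 − 21} < 1, i.e. C(n, 7) < 5^{21 − 1} = 95367431640625.
Check values of n near the boundary:
  n = 335: C(335, 7) = 88202498238195; 88202498238195 < 95367431640625? YES
  n = 336: C(336, 7) = 90079147136880; 90079147136880 < 95367431640625? YES
  n = 337: C(337, 7) = 91989916924632; 91989916924632 < 95367431640625? YES
  n = 338: C(338, 7) = 93935323022736; 93935323022736 < 95367431640625? YES
  n = 339: C(339, 7) = 95915887062372; 95915887062372 < 95367431640625? NO
  n = 340: C(340, 7) = 97932136940560; 97932136940560 < 95367431640625? NO
  n = 341: C(341, 7) = 99984606876440; 99984606876440 < 95367431640625? NO
The largest n with C(n, 7) < 95367431640625 is n = 338 (where E[X] = 93935323022736/95367431640625 ≈ 0.9849833). Hence R_5(7) > 338, i.e. R_5(7) ≥ 339.

Largest n = 338; hence R_5(7) > 338.


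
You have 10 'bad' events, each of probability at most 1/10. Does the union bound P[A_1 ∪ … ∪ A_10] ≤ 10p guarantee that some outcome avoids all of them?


Union bound: P[∪_{i=1}^{10} A_i] ≤ Σ_i P[A_i] ≤ 10·p = 10·(1/10) = 1.
Numerically: 1 ≈ 1.000.
Is 1 < 1? NO.
Since the bound 1 is ≥ 1, the union bound is uninformative here; it does NOT by itself certify existence.

10·p = 1 ≈ 1.000; existence NOT certified by the union bound.


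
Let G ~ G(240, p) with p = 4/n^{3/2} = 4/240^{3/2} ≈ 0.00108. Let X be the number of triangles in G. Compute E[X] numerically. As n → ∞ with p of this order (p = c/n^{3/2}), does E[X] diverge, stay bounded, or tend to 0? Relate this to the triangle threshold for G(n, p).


Number of potential triangles: C(240, 3) = 2275280.
Each occurs with probability p³ ≈ (0.00108)³ ≈ 1.24517e-09.
By linearity: E[X] = C(240, 3)·p³ ≈ 2275280 · 1.24517e-09 ≈ 0.003.
Since α = 3/2 > 1, p = c/n^{3/2} = o(1/n) is below the triangle threshold p ~ 1/n. Asymptotically E[X] ~ (c³/6)·n^{3(1−α)} = (4³/6)·n^{-1.5} → 0, so by Markov's inequality G has no triangles w.h.p.

E[X] ≈ 0.003; in regime p = Θ(1/n^{3/2}) E[X] tends to 0 (below the triangle threshold p ~ 1/n).


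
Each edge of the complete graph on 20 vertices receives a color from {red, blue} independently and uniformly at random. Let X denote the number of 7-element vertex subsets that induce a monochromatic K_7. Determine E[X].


Let X = Σ_S X_S over the C(20, 7) = 77520 subsets S of size 7, where X_S = 1 if the K_7 on S is monochromatic.
For a fixed S, the K_7 on S has C(7, 2) = 21 edges. P[all 21 edges red] = (1/2)^21, and likewise for blue, so P[monochromatic] = 2·(1/2)^21 = 2^{1 − 21} = 1/1048576.
By linearity of expectation: E[X] = C(20, 7) · 2^{1 − 21} = 77520 · 1/1048576 = 4845/65536.
Numerically: E[X] ≈ 0.074.

E[X] = C(20,7)·2^(1−C(7,2)) = 4845/65536 ≈ 0.074.


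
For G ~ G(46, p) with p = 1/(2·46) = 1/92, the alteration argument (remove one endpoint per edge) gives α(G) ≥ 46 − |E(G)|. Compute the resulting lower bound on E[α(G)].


E[|E(G)|] = C(46, 2)·p = 1035 · (1/92) = 45/4.
E[α(G)] ≥ n − E[|E(G)|] = 46 − 45/4 = 139/4.
Numerically: ≈ 34.750.
(This is only a lower bound; the true E[α(G)] may be larger.)

E[α(G)] ≥ 139/4 ≈ 34.750.


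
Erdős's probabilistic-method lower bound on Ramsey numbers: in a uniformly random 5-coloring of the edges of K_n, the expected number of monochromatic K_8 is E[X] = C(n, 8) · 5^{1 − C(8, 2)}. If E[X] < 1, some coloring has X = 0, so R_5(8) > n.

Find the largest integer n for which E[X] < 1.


We need C(n, 8) · 5^{1 − 28} < 1, i.e. C(n, 8) < 5^{28 − 1} = 7450580596923828125.
Check values of n near the boundary:
  n = 859: C(859, 8) = 7115855595170747139; 7115855595170747139 < 7450580596923828125? YES
  n = 860: C(860, 8) = 7182671140665308145; 7182671140665308145 < 7450580596923828125? YES
  n = 861: C(861, 8) = 7250034996615275865; 7250034996615275865 < 7450580596923828125? YES
  n = 862: C(862, 8) = 7317951015318931845; 7317951015318931845 < 7450580596923828125? YES
  n = 863: C(863, 8) = 7386423071602617757; 7386423071602617757 < 7450580596923828125? YES
  n = 864: C(864, 8) = 7455455062926006708; 7455455062926006708 < 7450580596923828125? NO
  n = 865: C(865, 8) = 7525050909487743060; 7525050909487743060 < 7450580596923828125? NO
The largest n with C(n, 8) < 7450580596923828125 is n = 863 (where E[X] = 7386423071602617757/7450580596923828125 ≈ 0.9914). Hence R_5(8) > 863, i.e. R_5(8) ≥ 864.

Largest n = 863; hence R_5(8) > 863.


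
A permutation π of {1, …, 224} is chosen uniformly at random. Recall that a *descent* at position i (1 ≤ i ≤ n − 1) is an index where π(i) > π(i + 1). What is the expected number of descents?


Write X = Σ X_I over i = 1, …, 223, with X_I the indicator of one descent.
There are 223 indicators.
For each fixed i, the pair (π(i), π(i+1)) is a uniformly random ordered pair of distinct values from {1, …, 224}; by symmetry P[π(i) > π(i+1)] = 1/2.
By linearity: E[X] = 223 · (1/2) = (224 − 1) · (1/2) = 223/2 ≈ 111.50000.

E[X] = 223/2 = 111.50000.


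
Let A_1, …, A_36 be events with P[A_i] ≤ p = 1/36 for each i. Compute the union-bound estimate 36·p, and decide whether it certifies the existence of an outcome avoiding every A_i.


Union bound: P[∪_{i=1}^{36} A_i] ≤ Σ_i P[A_i] ≤ 36·p = 36·(1/36) = 1.
Numerically: 1 ≈ 1.000000.
Is 1 < 1? NO.
Since the bound 1 is ≥ 1, the union bound is uninformative here; it does NOT by itself certify existence.

36·p = 1 ≈ 1.000000; existence NOT certified by the union bound.


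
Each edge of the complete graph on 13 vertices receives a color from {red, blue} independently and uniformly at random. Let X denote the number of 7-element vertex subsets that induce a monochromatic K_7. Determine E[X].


Let X = Σ_S X_S over the C(13, 7) = 1716 subsets S of size 7, where X_S = 1 if the K_7 on S is monochromatic.
For a fixed S, the K_7 on S has C(7, 2) = 21 edges. P[all 21 edges red] = (1/2)^21, and likewise for blue, so P[monochromatic] = 2·(1/2)^21 = 2^{1 − 21} = 1/1048576.
Summing: E[X] = C(13, 7) · 2^{1 − 21} = 1716 · 1/1048576 = 429/262144.
Numerically: E[X] ≈ 0.002.

E[X] = C(13,7)·2^(1−C(7,2)) = 429/262144 ≈ 0.002.


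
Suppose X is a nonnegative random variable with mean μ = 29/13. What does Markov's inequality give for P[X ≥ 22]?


μ = E[X] = 29/13, a = 22.
Markov: P[X ≥ 22] ≤ μ/a = (29/13)/22 = 29/286.
Numerically: ≈ 0.1014.
(Since a = 22 > μ = 2.2308, the bound 29/286 is < 1 and informative.)

P[X ≥ 22] ≤ 29/286 ≈ 0.1014.


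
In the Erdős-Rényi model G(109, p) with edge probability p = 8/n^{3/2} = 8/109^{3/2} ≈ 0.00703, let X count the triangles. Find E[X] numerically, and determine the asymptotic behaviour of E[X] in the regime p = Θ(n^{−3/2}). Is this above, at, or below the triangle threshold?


Number of potential triangles: C(109, 3) = 209934.
Each occurs with probability p³ ≈ (0.00703)³ ≈ 3.47417e-07.
By linearity: E[X] = C(109, 3)·p³ ≈ 209934 · 3.47417e-07 ≈ 0.073.
Since α = 3/2 > 1, p = c/n^{3/2} = o(1/n) is below the triangle threshold p ~ 1/n. Asymptotically E[X] ~ (c³/6)·n^{3(1−α)} = (8³/6)·n^{-1.5} → 0, so by Markov's inequality G has no triangles w.h.p.

E[X] ≈ 0.073; in regime p = Θ(1/n^{3/2}) E[X] tends to 0 (below the triangle threshold p ~ 1/n).


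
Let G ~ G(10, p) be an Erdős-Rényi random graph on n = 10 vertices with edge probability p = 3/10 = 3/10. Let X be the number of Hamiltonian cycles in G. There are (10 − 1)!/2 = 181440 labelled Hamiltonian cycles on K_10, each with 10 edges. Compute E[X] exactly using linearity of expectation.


K_10 has (10 − 1)!/2 = 181440 labelled Hamiltonian cycles.
For each such Hamiltonian cycle H, let X_H = 1 if all 10 edges of H are present in G. Then P[X_H = 1] = p^{10} = (3/10)^{10} = 59049/10000000000.
By linearity: E[X] = Σ_H E[X_H] = 181440 · p^{10} = 181440 · 59049/10000000000 = 33480783/31250000.
Numerically: E[X] ≈ 1.0714.

E[X] = 181440 · (3/10)^{10} = 33480783/31250000 ≈ 1.0714.


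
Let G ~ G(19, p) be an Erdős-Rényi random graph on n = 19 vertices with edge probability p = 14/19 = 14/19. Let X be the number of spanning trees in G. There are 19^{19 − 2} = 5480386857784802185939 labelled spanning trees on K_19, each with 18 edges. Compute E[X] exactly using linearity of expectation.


K_19 has 19^{19 − 2} = 5480386857784802185939 labelled spanning trees.
For each such spanning tree H, let X_H = 1 if all 18 edges of H are present in G. Then P[X_H = 1] = p^{18} = (14/19)^{18} = 426878854210636742656/104127350297911241532841.
By linearity: E[X] = Σ_H E[X_H] = 5480386857784802185939 · p^{18} = 5480386857784802185939 · 426878854210636742656/104127350297911241532841 = 426878854210636742656/19.
Numerically: E[X] ≈ 2.25e+19.

E[X] = 5480386857784802185939 · (14/19)^{18} = 426878854210636742656/19 ≈ 2.25e+19.


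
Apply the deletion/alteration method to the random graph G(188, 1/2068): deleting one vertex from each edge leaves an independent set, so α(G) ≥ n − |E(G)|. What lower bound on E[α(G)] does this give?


E[|E(G)|] = C(188, 2)·p = 17578 · (1/2068) = 17/2.
E[α(G)] ≥ n − E[|E(G)|] = 188 − 17/2 = 359/2.
Numerically: ≈ 179.50000.
(This is only a lower bound; the true E[α(G)] may be larger.)

E[α(G)] ≥ 359/2 ≈ 179.50000.


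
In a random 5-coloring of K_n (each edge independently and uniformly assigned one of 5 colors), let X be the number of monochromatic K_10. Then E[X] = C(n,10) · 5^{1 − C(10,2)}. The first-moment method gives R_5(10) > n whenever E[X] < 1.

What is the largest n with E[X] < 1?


We need C(n, 10) · 5^{1 − 45} < 1, i.e. C(n, 10) < 5^{45 − 1} = 5684341886080801486968994140625.
Check values of n near the boundary:
  n = 5391: C(5391, 10) = 5666344714787188828795213697883; 5666344714787188828795213697883 < 5684341886080801486968994140625? YES
  n = 5392: C(5392, 10) = 5676873040158402483252283957448; 5676873040158402483252283957448 < 5684341886080801486968994140625? YES
  n = 5393: C(5393, 10) = 5687418968154238267170642278008; 5687418968154238267170642278008 < 5684341886080801486968994140625? NO
  n = 5394: C(5394, 10) = 5697982524930156243149785372878; 5697982524930156243149785372878 < 5684341886080801486968994140625? NO
  n = 5395: C(5395, 10) = 5708563736675616143322765475706; 5708563736675616143322765475706 < 5684341886080801486968994140625? NO
The largest n with C(n, 10) < 5684341886080801486968994140625 is n = 5392 (where E[X] = 5676873040158402483252283957448/5684341886080801486968994140625 ≈ 0.99869). Hence R_5(10) > 5392, i.e. R_5(10) ≥ 5393.

Largest n = 5392; hence R_5(10) > 5392.


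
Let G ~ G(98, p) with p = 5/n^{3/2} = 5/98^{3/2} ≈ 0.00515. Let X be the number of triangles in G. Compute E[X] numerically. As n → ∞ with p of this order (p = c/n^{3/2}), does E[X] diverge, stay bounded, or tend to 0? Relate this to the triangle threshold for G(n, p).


Number of potential triangles: C(98, 3) = 152096.
Each occurs with probability p³ ≈ (0.00515)³ ≈ 1.36897e-07.
By linearity: E[X] = C(98, 3)·p³ ≈ 152096 · 1.36897e-07 ≈ 0.021.
Since α = 3/2 > 1, p = c/n^{3/2} = o(1/n) is below the triangle threshold p ~ 1/n. Asymptotically E[X] ~ (c³/6)·n^{3(1−α)} = (5³/6)·n^{-1.5} → 0, so by Markov's inequality G has no triangles w.h.p.

E[X] ≈ 0.021; in regime p = Θ(1/n^{3/2}) E[X] tends to 0 (below the triangle threshold p ~ 1/n).


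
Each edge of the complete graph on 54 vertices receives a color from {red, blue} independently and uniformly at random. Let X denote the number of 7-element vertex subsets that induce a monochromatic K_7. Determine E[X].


Let X = Σ_S X_S over the C(54, 7) = 177100560 subsets S of size 7, where X_S = 1 if the K_7 on S is monochromatic.
For a fixed S, the K_7 on S has C(7, 2) = 21 edges. P[all 21 edges red] = (1/2)^21, and likewise for blue, so P[monochromatic] = 2·(1/2)^21 = 2^{1 − 21} = 1/1048576.
By linearity of expectation: E[X] = C(54, 7) · 2^{1 − 21} = 177100560 · 1/1048576 = 11068785/65536.
Numerically: E[X] ≈ 168.8963.

E[X] = C(54,7)·2^(1−C(7,2)) = 11068785/65536 ≈ 168.8963.


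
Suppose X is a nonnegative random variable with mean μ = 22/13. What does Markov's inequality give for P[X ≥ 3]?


μ = E[X] = 22/13, a = 3.
Markov: P[X ≥ 3] ≤ μ/a = (22/13)/3 = 22/39.
Numerically: ≈ 0.564103.
(Since a = 3 > μ = 1.692308, the bound 22/39 is < 1 and informative.)

P[X ≥ 3] ≤ 22/39 ≈ 0.564103.


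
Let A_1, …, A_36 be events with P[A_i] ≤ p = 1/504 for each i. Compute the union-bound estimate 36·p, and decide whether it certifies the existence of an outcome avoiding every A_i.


Union bound: P[∪_{i=1}^{36} A_i] ≤ Σ_i P[A_i] ≤ 36·p = 36·(1/504) = 1/14.
Numerically: 1/14 ≈ 0.071.
Is 1/14 < 1? YES.
Since P[∪ A_i] ≤ 1/14 < 1, the complement has P[∩ A_i^c] ≥ 1 − 1/14 = 13/14 > 0, so some outcome avoids every A_i.

36·p = 1/14 ≈ 0.071; existence CERTIFIED by the union bound.


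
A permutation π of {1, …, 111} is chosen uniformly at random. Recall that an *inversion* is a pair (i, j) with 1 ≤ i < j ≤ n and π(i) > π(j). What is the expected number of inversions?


Write X = Σ X_I over the C(111, 2) = 6105 pairs i < j, with X_I the indicator of one inversion.
There are 6105 indicators.
For each fixed pair i < j, the values π(i) and π(j) are two distinct elements of {1, …, 111} in uniformly random order; by symmetry P[π(i) > π(j)] = 1/2.
By linearity: E[X] = 6105 · (1/2) = C(111, 2) · (1/2) = 6105/2 = 6105/2 ≈ 3052.500000.

E[X] = 6105/2 = 3052.500000.


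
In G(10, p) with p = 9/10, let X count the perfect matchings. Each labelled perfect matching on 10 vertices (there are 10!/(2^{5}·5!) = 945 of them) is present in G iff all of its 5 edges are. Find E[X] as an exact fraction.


K_10 has 10!/(2^{5}·5!) = 945 labelled perfect matchings.
For each such perfect matching H, let X_H = 1 if all 5 edges of H are present in G. Then P[X_H = 1] = p^{5} = (9/10)^{5} = 59049/100000.
By linearity of expectation: E[X] = Σ_H E[X_H] = 945 · p^{5} = 945 · 59049/100000 = 11160261/20000.
Numerically: E[X] ≈ 558.

E[X] = 945 · (9/10)^{5} = 11160261/20000 ≈ 558.


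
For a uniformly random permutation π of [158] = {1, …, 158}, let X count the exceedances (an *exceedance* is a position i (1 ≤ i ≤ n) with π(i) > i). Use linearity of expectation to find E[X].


Write X = Σ_{i=1}^{158} X_i, where X_i = 1_{π(i) > i}.
For each fixed i, π(i) is uniform over {1, …, 158} (marginal of a uniform permutation), so P[π(i) > i] = (n − i)/n. Summing: Σ_{i=1}^{158} (n − i)/n = (0 + 1 + … + 157)/158 = 158(158 − 1)/(2·158) = (158 − 1)/2.
Hence E[X] = Σ_{i=1}^{158} (158 − i)/158 = 157/2 ≈ 78.500000.

E[X] = 157/2 = 78.500000.


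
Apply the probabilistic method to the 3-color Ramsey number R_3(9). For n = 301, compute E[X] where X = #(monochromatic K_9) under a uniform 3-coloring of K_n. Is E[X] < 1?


E[X] = C(301, 9) · 3^{1 − 36} = 49533303936090975 · 3^{−35} = 49533303936090975/50031545098999707.
As a reduced fraction: E[X] = 16511101312030325/16677181699666569 ≈ 0.990.
Is E[X] < 1? YES.
Since E[X] < 1, there exists a 3-coloring of K_{301} with no monochromatic K_9; hence R_3(9) > 301.

E[X] = 16511101312030325/16677181699666569 ≈ 0.990; E[X] < 1, so R_3(9) > 301.


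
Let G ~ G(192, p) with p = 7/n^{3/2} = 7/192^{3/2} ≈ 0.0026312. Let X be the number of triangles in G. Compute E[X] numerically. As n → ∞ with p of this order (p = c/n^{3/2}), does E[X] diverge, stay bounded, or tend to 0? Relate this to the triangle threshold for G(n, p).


Number of potential triangles: C(192, 3) = 1161280.
Each occurs with probability p³ ≈ (0.0026312)³ ≈ 1.8215395e-08.
By linearity: E[X] = C(192, 3)·p³ ≈ 1161280 · 1.8215395e-08 ≈ 0.02115.
Since α = 3/2 > 1, p = c/n^{3/2} = o(1/n) is below the triangle threshold p ~ 1/n. Asymptotically E[X] ~ (c³/6)·n^{3(1−α)} = (7³/6)·n^{-1.5} → 0, so by Markov's inequality G has no triangles w.h.p.

E[X] ≈ 0.02115; in regime p = Θ(1/n^{3/2}) E[X] tends to 0 (below the triangle threshold p ~ 1/n).


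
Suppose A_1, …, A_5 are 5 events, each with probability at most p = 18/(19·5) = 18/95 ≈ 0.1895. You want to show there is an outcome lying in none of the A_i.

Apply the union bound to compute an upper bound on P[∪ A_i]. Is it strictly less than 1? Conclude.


Union bound: P[∪_{i=1}^{5} A_i] ≤ Σ_i P[A_i] ≤ 5·p = 5·(18/95) = 18/19.
Numerically: 18/19 ≈ 0.9474.
Is 18/19 < 1? YES.
Since P[∪ A_i] ≤ 18/19 < 1, the complement has P[∩ A_i^c] ≥ 1 − 18/19 = 1/19 > 0, so some outcome avoids every A_i.

5·p = 18/19 ≈ 0.9474; existence CERTIFIED by the union bound.
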